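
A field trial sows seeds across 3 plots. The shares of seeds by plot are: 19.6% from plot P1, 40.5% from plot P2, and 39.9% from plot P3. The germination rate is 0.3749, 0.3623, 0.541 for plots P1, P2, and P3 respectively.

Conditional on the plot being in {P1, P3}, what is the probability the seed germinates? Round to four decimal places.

Let S = {P1, P3}.
P(S) = 0.196 + 0.399 = 0.595.
P(G ∩ S) = 0.3749·0.196 + 0.541·0.399 = 0.0734804 + 0.215859 = 0.2893394.
P(G | S) = 0.2893394 / 0.595 = 0.486285…

P(G|S) ≈ 0.4863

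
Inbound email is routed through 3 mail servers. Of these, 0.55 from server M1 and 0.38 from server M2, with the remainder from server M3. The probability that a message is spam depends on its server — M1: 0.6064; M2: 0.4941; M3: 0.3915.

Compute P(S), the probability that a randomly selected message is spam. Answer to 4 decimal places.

0.5487

P(M3) = 1 − (0.55 + 0.38) = 0.07.
P(S) = P(S|M1)·P(M1) + P(S|M2)·P(M2) + P(S|M3)·P(M3)
      = 0.6064·0.55 + 0.4941·0.38 + 0.3915·0.07
      = 0.33352 + 0.187758 + 0.027405 = 0.548683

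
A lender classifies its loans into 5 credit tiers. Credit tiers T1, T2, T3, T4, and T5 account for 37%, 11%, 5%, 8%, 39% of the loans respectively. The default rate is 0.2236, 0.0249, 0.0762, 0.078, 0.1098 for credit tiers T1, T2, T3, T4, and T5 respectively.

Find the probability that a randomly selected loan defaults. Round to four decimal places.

0.1383

P(D) = P(D|T1)·P(T1) + P(D|T2)·P(T2) + P(D|T3)·P(T3) + P(D|T4)·P(T4) + P(D|T5)·P(T5)
      = 0.2236·0.37 + 0.0249·0.11 + 0.0762·0.05 + 0.078·0.08 + 0.1098·0.39
      = 0.082732 + 0.002739 + 0.00381 + 0.00624 + 0.042822 = 0.138343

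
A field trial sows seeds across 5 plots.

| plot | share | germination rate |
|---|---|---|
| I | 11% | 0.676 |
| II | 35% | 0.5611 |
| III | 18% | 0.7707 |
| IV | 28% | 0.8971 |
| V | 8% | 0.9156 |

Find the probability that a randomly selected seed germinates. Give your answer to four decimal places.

0.7339

P(G) = P(G|I)·P(I) + P(G|II)·P(II) + P(G|III)·P(III) + P(G|IV)·P(IV) + P(G|V)·P(V)
      = 0.676·0.11 + 0.5611·0.35 + 0.7707·0.18 + 0.8971·0.28 + 0.9156·0.08
      = 0.07436 + 0.196385 + 0.138726 + 0.251188 + 0.073248 = 0.733907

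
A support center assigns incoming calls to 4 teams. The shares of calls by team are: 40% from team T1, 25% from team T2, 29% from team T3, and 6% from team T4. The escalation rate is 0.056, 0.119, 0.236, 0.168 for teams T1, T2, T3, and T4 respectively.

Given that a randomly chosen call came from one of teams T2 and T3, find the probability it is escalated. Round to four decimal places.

P(E|S) ≈ 0.1818

Let S = {T2, T3}.
P(S) = 0.25 + 0.29 = 0.54.
P(E ∩ S) = 0.119·0.25 + 0.236·0.29 = 0.02975 + 0.06844 = 0.09819.
P(E | S) = 0.09819 / 0.54 = 0.181833…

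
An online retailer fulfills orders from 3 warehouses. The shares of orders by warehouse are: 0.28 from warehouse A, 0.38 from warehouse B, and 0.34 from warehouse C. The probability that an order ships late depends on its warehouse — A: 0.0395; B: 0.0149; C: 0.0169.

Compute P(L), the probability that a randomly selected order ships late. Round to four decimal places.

0.0225

Using total probability over the partition,
P(L) = P(L|A)·P(A) + P(L|B)·P(B) + P(L|C)·P(C)
      = 0.0395·0.28 + 0.0149·0.38 + 0.0169·0.34
      = 0.01106 + 0.005662 + 0.005746 = 0.022468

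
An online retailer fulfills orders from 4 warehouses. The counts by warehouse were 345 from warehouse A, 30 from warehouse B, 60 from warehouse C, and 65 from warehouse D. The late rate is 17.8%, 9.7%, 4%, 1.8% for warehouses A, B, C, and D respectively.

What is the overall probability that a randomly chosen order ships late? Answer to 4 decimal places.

0.1358

Total: 345 + 30 + 60 + 65 = 500.
P(A) = 345/500 = 0.69. P(B) = 30/500 = 0.06. P(C) = 60/500 = 0.12. P(D) = 65/500 = 0.13.
P(L) = P(L|A)·P(A) + P(L|B)·P(B) + P(L|C)·P(C) + P(L|D)·P(D)
      = 0.178·0.69 + 0.097·0.06 + 0.04·0.12 + 0.018·0.13
      = 0.12282 + 0.00582 + 0.0048 + 0.00234 = 0.13578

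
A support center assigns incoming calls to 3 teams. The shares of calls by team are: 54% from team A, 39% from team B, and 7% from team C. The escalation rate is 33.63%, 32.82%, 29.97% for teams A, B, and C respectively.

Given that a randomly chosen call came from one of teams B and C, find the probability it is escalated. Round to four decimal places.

Let S = {B, C}.
P(S) = 0.39 + 0.07 = 0.46.
P(E ∩ S) = 0.3282·0.39 + 0.2997·0.07 = 0.127998 + 0.020979 = 0.148977.
P(E | S) = 0.148977 / 0.46 = 0.323863…

0.3239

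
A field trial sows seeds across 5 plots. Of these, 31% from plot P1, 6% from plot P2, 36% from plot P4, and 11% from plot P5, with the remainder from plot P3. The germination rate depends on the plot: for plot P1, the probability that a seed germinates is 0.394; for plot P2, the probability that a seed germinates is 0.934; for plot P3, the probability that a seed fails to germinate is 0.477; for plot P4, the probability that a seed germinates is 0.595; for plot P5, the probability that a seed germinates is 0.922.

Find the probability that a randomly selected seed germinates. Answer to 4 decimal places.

P(G) ≈ 0.5775

P(P3) = 1 − (0.31 + 0.06 + 0.36 + 0.11) = 0.16.
P(G|P3) = 1 − 0.477 = 0.523.
Summing over the partition,
P(G) = P(G|P1)·P(P1) + P(G|P2)·P(P2) + P(G|P3)·P(P3) + P(G|P4)·P(P4) + P(G|P5)·P(P5)
      = 0.394·0.31 + 0.934·0.06 + 0.523·0.16 + 0.595·0.36 + 0.922·0.11
      = 0.12214 + 0.05604 + 0.08368 + 0.2142 + 0.10142 = 0.57748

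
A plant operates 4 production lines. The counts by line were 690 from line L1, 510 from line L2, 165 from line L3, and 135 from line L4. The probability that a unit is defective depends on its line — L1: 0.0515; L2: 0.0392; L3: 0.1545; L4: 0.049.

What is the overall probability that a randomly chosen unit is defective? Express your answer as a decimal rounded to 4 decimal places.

0.0584

Total: 690 + 510 + 165 + 135 = 1500.
P(L1) = 690/1500 = 0.46. P(L2) = 510/1500 = 0.34. P(L3) = 165/1500 = 0.11. P(L4) = 135/1500 = 0.09.
P(D) = P(D|L1)·P(L1) + P(D|L2)·P(L2) + P(D|L3)·P(L3) + P(D|L4)·P(L4)
      = 0.0515·0.46 + 0.0392·0.34 + 0.1545·0.11 + 0.049·0.09
      = 0.02369 + 0.013328 + 0.016995 + 0.00441 = 0.058423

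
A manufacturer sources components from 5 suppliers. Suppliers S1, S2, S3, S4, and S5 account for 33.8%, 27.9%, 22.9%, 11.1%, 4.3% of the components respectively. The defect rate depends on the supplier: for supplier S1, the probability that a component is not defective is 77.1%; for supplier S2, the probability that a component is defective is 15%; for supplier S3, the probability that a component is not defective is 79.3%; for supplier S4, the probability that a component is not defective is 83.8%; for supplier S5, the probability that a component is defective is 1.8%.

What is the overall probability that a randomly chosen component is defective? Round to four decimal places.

0.1854

P(D|S1) = 1 − 0.771 = 0.229.
P(D|S3) = 1 − 0.793 = 0.207.
P(D|S4) = 1 − 0.838 = 0.162.
Using total probability over the partition,
P(D) = P(D|S1)·P(S1) + P(D|S2)·P(S2) + P(D|S3)·P(S3) + P(D|S4)·P(S4) + P(D|S5)·P(S5)
      = 0.229·0.338 + 0.15·0.279 + 0.207·0.229 + 0.162·0.111 + 0.018·0.043
      = 0.077402 + 0.04185 + 0.047403 + 0.017982 + 0.000774 = 0.185411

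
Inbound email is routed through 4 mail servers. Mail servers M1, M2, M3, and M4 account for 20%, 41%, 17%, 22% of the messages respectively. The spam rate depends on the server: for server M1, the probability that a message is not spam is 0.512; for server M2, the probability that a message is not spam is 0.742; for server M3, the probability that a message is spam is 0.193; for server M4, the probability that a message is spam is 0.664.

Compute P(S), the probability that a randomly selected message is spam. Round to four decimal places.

P(S|M1) = 1 − 0.512 = 0.488.
P(S|M2) = 1 − 0.742 = 0.258.
Using total probability over the partition,
P(S) = P(S|M1)·P(M1) + P(S|M2)·P(M2) + P(S|M3)·P(M3) + P(S|M4)·P(M4)
      = 0.488·0.2 + 0.258·0.41 + 0.193·0.17 + 0.664·0.22
      = 0.0976 + 0.10578 + 0.03281 + 0.14608 = 0.38227

P(S) ≈ 0.3823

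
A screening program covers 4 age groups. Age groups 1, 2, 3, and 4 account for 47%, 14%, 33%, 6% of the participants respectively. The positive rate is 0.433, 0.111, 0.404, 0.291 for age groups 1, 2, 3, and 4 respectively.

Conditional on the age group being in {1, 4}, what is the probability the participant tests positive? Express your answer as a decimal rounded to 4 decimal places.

Let S = {1, 4}.
P(S) = 0.47 + 0.06 = 0.53.
P(T ∩ S) = 0.433·0.47 + 0.291·0.06 = 0.20351 + 0.01746 = 0.22097.
P(T | S) = 0.22097 / 0.53 = 0.416925…

0.4169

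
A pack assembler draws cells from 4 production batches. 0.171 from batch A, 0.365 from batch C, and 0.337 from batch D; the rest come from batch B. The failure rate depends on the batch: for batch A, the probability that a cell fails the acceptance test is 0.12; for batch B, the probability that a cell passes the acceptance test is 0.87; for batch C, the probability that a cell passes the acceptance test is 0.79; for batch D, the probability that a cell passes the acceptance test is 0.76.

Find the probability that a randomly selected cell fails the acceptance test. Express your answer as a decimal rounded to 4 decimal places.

P(B) = 1 − (0.171 + 0.365 + 0.337) = 0.127.
P(F|B) = 1 − 0.87 = 0.13.
P(F|C) = 1 − 0.79 = 0.21.
P(F|D) = 1 − 0.76 = 0.24.
Summing over the partition,
P(F) = P(F|A)·P(A) + P(F|B)·P(B) + P(F|C)·P(C) + P(F|D)·P(D)
      = 0.12·0.171 + 0.13·0.127 + 0.21·0.365 + 0.24·0.337
      = 0.02052 + 0.01651 + 0.07665 + 0.08088 = 0.19456

0.1946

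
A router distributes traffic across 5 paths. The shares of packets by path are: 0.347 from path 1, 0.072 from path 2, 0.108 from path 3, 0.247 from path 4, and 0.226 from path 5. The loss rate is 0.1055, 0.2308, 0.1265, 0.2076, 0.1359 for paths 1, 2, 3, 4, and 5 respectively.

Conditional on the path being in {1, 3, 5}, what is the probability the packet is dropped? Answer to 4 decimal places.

0.1189

Let S = {1, 3, 5}.
P(S) = 0.347 + 0.108 + 0.226 = 0.681.
P(L ∩ S) = 0.1055·0.347 + 0.1265·0.108 + 0.1359·0.226 = 0.0366085 + 0.013662 + 0.0307134 = 0.0809839.
P(L | S) = 0.0809839 / 0.681 = 0.118919…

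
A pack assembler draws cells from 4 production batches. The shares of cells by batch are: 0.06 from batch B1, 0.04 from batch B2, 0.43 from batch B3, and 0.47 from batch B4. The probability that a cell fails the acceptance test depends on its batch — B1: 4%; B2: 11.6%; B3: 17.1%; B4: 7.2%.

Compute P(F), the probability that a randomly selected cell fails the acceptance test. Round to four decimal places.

P(F) ≈ 0.1144

Using total probability over the partition,
P(F) = P(F|B1)·P(B1) + P(F|B2)·P(B2) + P(F|B3)·P(B3) + P(F|B4)·P(B4)
      = 0.04·0.06 + 0.116·0.04 + 0.171·0.43 + 0.072·0.47
      = 0.0024 + 0.00464 + 0.07353 + 0.03384 = 0.11441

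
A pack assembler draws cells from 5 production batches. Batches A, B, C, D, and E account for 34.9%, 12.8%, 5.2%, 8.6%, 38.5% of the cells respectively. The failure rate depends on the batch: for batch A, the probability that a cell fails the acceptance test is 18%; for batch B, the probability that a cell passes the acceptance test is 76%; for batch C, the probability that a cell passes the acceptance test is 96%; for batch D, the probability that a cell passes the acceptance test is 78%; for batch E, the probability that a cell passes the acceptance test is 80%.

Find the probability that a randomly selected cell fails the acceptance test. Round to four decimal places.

P(F|B) = 1 − 0.76 = 0.24.
P(F|C) = 1 − 0.96 = 0.04.
P(F|D) = 1 − 0.78 = 0.22.
P(F|E) = 1 − 0.8 = 0.2.
P(F) = P(F|A)·P(A) + P(F|B)·P(B) + P(F|C)·P(C) + P(F|D)·P(D) + P(F|E)·P(E)
      = 0.18·0.349 + 0.24·0.128 + 0.04·0.052 + 0.22·0.086 + 0.2·0.385
      = 0.06282 + 0.03072 + 0.00208 + 0.01892 + 0.077 = 0.19154

P(F) ≈ 0.1915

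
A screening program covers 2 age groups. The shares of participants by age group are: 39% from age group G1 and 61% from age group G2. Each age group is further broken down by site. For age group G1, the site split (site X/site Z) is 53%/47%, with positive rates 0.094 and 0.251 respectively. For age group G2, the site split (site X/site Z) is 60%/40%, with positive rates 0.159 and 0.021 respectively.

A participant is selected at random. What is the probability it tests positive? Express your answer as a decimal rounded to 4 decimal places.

P(T) ≈ 0.1288

P(T|G1) = 0.53·0.094 + 0.47·0.251 = 0.04982 + 0.11797 = 0.16779
P(T|G2) = 0.6·0.159 + 0.4·0.021 = 0.0954 + 0.0084 = 0.1038
By total probability over the outer partition,
P(T) = 0.39·0.16779 + 0.61·0.1038
      = 0.0654381 + 0.063318 = 0.1287561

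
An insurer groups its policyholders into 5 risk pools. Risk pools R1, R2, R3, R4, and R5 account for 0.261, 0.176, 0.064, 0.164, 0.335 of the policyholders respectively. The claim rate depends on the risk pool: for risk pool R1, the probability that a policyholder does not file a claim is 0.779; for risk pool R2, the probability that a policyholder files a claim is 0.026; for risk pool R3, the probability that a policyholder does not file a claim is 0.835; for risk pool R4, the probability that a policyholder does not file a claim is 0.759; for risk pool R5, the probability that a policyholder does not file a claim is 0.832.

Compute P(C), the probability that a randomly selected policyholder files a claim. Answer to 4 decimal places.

0.1686

P(C|R1) = 1 − 0.779 = 0.221.
P(C|R3) = 1 − 0.835 = 0.165.
P(C|R4) = 1 − 0.759 = 0.241.
P(C|R5) = 1 − 0.832 = 0.168.
P(C) = P(C|R1)·P(R1) + P(C|R2)·P(R2) + P(C|R3)·P(R3) + P(C|R4)·P(R4) + P(C|R5)·P(R5)
      = 0.221·0.261 + 0.026·0.176 + 0.165·0.064 + 0.241·0.164 + 0.168·0.335
      = 0.057681 + 0.004576 + 0.01056 + 0.039524 + 0.05628 = 0.168621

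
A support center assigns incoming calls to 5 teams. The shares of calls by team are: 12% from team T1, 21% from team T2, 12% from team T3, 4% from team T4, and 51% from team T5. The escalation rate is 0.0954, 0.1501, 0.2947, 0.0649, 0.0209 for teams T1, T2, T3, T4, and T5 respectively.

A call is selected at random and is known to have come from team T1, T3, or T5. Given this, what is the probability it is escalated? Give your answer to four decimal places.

P(E|S) ≈ 0.0766

Let S = {T1, T3, T5}.
P(S) = 0.12 + 0.12 + 0.51 = 0.75.
P(E ∩ S) = 0.0954·0.12 + 0.2947·0.12 + 0.0209·0.51 = 0.011448 + 0.035364 + 0.010659 = 0.057471.
P(E | S) = 0.057471 / 0.75 = 0.076628…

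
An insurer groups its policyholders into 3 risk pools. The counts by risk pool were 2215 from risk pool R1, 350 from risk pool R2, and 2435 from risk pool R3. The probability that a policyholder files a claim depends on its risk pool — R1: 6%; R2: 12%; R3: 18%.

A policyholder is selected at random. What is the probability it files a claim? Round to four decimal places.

Total: 2215 + 350 + 2435 = 5000.
P(R1) = 2215/5000 = 0.443. P(R2) = 350/5000 = 0.07. P(R3) = 2435/5000 = 0.487.
P(C) = P(C|R1)·P(R1) + P(C|R2)·P(R2) + P(C|R3)·P(R3)
      = 0.06·0.443 + 0.12·0.07 + 0.18·0.487
      = 0.02658 + 0.0084 + 0.08766 = 0.12264

0.1226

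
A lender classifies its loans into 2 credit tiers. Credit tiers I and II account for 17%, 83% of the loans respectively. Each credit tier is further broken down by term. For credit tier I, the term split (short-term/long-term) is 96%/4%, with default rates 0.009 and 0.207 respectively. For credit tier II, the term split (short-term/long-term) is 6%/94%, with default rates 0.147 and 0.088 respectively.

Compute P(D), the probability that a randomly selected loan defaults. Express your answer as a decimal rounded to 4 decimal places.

P(D) ≈ 0.0789

P(D|I) = 0.96·0.009 + 0.04·0.207 = 0.00864 + 0.00828 = 0.01692
P(D|II) = 0.06·0.147 + 0.94·0.088 = 0.00882 + 0.08272 = 0.09154
By total probability over the outer partition,
P(D) = 0.17·0.01692 + 0.83·0.09154
      = 0.0028764 + 0.0759782 = 0.0788546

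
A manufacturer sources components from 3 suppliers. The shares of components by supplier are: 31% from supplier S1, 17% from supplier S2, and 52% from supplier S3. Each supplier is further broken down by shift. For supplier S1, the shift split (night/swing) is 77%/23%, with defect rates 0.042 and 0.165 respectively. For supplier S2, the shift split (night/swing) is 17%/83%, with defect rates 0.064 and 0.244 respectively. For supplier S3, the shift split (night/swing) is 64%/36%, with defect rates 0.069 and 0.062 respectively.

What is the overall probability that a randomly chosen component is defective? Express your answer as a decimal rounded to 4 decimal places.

P(D) ≈ 0.0926

P(D|S1) = 0.77·0.042 + 0.23·0.165 = 0.03234 + 0.03795 = 0.07029
P(D|S2) = 0.17·0.064 + 0.83·0.244 = 0.01088 + 0.20252 = 0.2134
P(D|S3) = 0.64·0.069 + 0.36·0.062 = 0.04416 + 0.02232 = 0.06648
Then overall,
P(D) = 0.31·0.07029 + 0.17·0.2134 + 0.52·0.06648
      = 0.0217899 + 0.036278 + 0.0345696 = 0.0926375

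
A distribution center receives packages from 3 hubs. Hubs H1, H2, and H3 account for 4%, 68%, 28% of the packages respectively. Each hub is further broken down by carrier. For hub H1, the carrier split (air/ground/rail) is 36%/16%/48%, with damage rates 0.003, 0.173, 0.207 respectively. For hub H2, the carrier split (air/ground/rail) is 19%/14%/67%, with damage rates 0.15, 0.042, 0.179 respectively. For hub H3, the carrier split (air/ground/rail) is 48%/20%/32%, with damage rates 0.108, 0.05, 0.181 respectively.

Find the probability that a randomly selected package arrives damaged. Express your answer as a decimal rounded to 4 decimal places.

P(D|H1) = 0.36·0.003 + 0.16·0.173 + 0.48·0.207 = 0.00108 + 0.02768 + 0.09936 = 0.12812
P(D|H2) = 0.19·0.15 + 0.14·0.042 + 0.67·0.179 = 0.0285 + 0.00588 + 0.11993 = 0.15431
P(D|H3) = 0.48·0.108 + 0.2·0.05 + 0.32·0.181 = 0.05184 + 0.01 + 0.05792 = 0.11976
Then overall,
P(D) = 0.04·0.12812 + 0.68·0.15431 + 0.28·0.11976
      = 0.0051248 + 0.1049308 + 0.0335328 = 0.1435884

P(D) ≈ 0.1436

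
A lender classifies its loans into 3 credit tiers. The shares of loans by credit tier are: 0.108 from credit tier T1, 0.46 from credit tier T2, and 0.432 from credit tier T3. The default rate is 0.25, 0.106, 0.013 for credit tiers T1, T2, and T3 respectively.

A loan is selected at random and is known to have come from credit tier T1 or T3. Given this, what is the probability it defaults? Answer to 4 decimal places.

0.0604

Let S = {T1, T3}.
P(S) = 0.108 + 0.432 = 0.54.
P(D ∩ S) = 0.25·0.108 + 0.013·0.432 = 0.027 + 0.005616 = 0.032616.
P(D | S) = 0.032616 / 0.54 = 0.060400…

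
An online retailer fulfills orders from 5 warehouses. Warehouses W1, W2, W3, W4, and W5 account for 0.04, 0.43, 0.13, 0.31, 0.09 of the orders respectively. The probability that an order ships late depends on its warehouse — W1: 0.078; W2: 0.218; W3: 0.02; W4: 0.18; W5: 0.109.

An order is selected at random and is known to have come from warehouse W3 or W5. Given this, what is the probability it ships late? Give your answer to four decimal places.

Let S = {W3, W5}.
P(S) = 0.13 + 0.09 = 0.22.
P(L ∩ S) = 0.02·0.13 + 0.109·0.09 = 0.0026 + 0.00981 = 0.01241.
P(L | S) = 0.01241 / 0.22 = 0.056409…

0.0564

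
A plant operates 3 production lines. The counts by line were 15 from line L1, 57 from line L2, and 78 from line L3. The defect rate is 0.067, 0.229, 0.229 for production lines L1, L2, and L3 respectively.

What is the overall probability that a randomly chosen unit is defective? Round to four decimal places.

Total: 15 + 57 + 78 = 150.
P(L1) = 15/150 = 0.1. P(L2) = 57/150 = 0.38. P(L3) = 78/150 = 0.52.
P(D) = P(D|L1)·P(L1) + P(D|L2)·P(L2) + P(D|L3)·P(L3)
      = 0.067·0.1 + 0.229·0.38 + 0.229·0.52
      = 0.0067 + 0.08702 + 0.11908 = 0.2128

P(D) ≈ 0.2128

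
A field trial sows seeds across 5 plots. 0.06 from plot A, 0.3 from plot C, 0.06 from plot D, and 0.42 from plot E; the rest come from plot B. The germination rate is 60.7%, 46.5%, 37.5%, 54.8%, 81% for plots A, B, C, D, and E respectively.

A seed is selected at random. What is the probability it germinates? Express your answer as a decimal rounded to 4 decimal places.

P(B) = 1 − (0.06 + 0.3 + 0.06 + 0.42) = 0.16.
P(G) = P(G|A)·P(A) + P(G|B)·P(B) + P(G|C)·P(C) + P(G|D)·P(D) + P(G|E)·P(E)
      = 0.607·0.06 + 0.465·0.16 + 0.375·0.3 + 0.548·0.06 + 0.81·0.42
      = 0.03642 + 0.0744 + 0.1125 + 0.03288 + 0.3402 = 0.5964

P(G) ≈ 0.5964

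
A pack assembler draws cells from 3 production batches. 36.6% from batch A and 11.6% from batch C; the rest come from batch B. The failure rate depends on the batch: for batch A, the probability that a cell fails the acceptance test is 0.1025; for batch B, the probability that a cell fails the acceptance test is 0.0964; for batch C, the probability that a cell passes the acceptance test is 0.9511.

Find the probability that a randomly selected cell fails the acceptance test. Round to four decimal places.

0.0931

P(B) = 1 − (0.366 + 0.116) = 0.518.
P(F|C) = 1 − 0.9511 = 0.0489.
Using total probability over the partition,
P(F) = P(F|A)·P(A) + P(F|B)·P(B) + P(F|C)·P(C)
      = 0.1025·0.366 + 0.0964·0.518 + 0.0489·0.116
      = 0.037515 + 0.0499352 + 0.0056724 = 0.0931226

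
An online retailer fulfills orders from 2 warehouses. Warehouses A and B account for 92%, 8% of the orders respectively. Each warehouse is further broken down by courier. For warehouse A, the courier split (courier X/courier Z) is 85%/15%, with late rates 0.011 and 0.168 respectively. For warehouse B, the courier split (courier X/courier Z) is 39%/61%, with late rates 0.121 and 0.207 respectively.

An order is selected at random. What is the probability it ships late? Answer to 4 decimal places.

0.0457

P(L|A) = 0.85·0.011 + 0.15·0.168 = 0.00935 + 0.0252 = 0.03455
P(L|B) = 0.39·0.121 + 0.61·0.207 = 0.04719 + 0.12627 = 0.17346
By total probability over the outer partition,
P(L) = 0.92·0.03455 + 0.08·0.17346
      = 0.031786 + 0.0138768 = 0.0456628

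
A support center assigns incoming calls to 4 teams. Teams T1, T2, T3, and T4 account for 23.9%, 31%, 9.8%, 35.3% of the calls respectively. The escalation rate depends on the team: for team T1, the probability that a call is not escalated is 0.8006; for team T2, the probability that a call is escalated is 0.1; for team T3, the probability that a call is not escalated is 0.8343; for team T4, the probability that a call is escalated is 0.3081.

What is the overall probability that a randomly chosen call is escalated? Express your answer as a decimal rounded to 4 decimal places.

P(E|T1) = 1 − 0.8006 = 0.1994.
P(E|T3) = 1 − 0.8343 = 0.1657.
P(E) = P(E|T1)·P(T1) + P(E|T2)·P(T2) + P(E|T3)·P(T3) + P(E|T4)·P(T4)
      = 0.1994·0.239 + 0.1·0.31 + 0.1657·0.098 + 0.3081·0.353
      = 0.0476566 + 0.031 + 0.0162386 + 0.1087593 = 0.2036545

P(E) ≈ 0.2037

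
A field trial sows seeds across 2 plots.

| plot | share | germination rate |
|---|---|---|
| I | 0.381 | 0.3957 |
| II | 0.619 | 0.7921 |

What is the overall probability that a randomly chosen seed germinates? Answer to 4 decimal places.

0.6411

By the law of total probability,
P(G) = P(G|I)·P(I) + P(G|II)·P(II)
      = 0.3957·0.381 + 0.7921·0.619
      = 0.1507617 + 0.4903099 = 0.6410716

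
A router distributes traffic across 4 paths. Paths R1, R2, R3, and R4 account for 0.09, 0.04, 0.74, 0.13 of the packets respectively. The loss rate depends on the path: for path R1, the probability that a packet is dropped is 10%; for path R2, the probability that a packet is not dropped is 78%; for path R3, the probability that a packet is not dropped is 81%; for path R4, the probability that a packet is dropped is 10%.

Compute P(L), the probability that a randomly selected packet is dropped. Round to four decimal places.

0.1714

P(L|R2) = 1 − 0.78 = 0.22.
P(L|R3) = 1 − 0.81 = 0.19.
P(L) = P(L|R1)·P(R1) + P(L|R2)·P(R2) + P(L|R3)·P(R3) + P(L|R4)·P(R4)
      = 0.1·0.09 + 0.22·0.04 + 0.19·0.74 + 0.1·0.13
      = 0.009 + 0.0088 + 0.1406 + 0.013 = 0.1714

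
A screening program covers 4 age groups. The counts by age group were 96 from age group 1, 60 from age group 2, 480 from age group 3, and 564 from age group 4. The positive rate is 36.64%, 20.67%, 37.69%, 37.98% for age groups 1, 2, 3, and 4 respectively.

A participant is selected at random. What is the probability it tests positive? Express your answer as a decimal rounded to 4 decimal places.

Total: 96 + 60 + 480 + 564 = 1200.
P(1) = 96/1200 = 0.08. P(2) = 60/1200 = 0.05. P(3) = 480/1200 = 0.4. P(4) = 564/1200 = 0.47.
P(T) = P(T|1)·P(1) + P(T|2)·P(2) + P(T|3)·P(3) + P(T|4)·P(4)
      = 0.3664·0.08 + 0.2067·0.05 + 0.3769·0.4 + 0.3798·0.47
      = 0.029312 + 0.010335 + 0.15076 + 0.178506 = 0.368913

0.3689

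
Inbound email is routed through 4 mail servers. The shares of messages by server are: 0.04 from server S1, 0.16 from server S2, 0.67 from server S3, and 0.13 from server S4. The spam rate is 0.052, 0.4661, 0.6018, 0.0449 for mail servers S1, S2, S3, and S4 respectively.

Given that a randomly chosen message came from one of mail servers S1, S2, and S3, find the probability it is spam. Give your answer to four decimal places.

0.5516

Let J = {S1, S2, S3}.
P(J) = 0.04 + 0.16 + 0.67 = 0.87.
P(S ∩ J) = 0.052·0.04 + 0.4661·0.16 + 0.6018·0.67 = 0.00208 + 0.074576 + 0.403206 = 0.479862.
P(S | J) = 0.479862 / 0.87 = 0.551566…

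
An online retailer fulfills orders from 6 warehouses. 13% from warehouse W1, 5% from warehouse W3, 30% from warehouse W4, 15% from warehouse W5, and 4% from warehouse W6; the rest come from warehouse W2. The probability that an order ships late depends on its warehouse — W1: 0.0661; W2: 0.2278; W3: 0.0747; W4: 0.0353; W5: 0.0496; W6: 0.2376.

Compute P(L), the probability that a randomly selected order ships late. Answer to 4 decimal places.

P(L) ≈ 0.1150

P(W2) = 1 − (0.13 + 0.05 + 0.3 + 0.15 + 0.04) = 0.33.
Summing over the partition,
P(L) = P(L|W1)·P(W1) + P(L|W2)·P(W2) + P(L|W3)·P(W3) + P(L|W4)·P(W4) + P(L|W5)·P(W5) + P(L|W6)·P(W6)
      = 0.0661·0.13 + 0.2278·0.33 + 0.0747·0.05 + 0.0353·0.3 + 0.0496·0.15 + 0.2376·0.04
      = 0.008593 + 0.075174 + 0.003735 + 0.01059 + 0.00744 + 0.009504 = 0.115036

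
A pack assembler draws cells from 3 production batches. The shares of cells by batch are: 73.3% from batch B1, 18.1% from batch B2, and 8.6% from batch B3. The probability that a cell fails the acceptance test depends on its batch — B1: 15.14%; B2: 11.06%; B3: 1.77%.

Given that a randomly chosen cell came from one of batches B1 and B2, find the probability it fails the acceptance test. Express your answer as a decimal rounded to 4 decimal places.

Let S = {B1, B2}.
P(S) = 0.733 + 0.181 = 0.914.
P(F ∩ S) = 0.1514·0.733 + 0.1106·0.181 = 0.1109762 + 0.0200186 = 0.1309948.
P(F | S) = 0.1309948 / 0.914 = 0.143320…

0.1433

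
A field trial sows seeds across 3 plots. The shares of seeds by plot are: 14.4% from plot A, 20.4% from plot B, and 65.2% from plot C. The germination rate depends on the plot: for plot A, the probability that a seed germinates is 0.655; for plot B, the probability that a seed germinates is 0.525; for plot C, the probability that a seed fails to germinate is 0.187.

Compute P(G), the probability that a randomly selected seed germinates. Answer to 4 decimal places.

0.7315

P(G|C) = 1 − 0.187 = 0.813.
P(G) = P(G|A)·P(A) + P(G|B)·P(B) + P(G|C)·P(C)
      = 0.655·0.144 + 0.525·0.204 + 0.813·0.652
      = 0.09432 + 0.1071 + 0.530076 = 0.731496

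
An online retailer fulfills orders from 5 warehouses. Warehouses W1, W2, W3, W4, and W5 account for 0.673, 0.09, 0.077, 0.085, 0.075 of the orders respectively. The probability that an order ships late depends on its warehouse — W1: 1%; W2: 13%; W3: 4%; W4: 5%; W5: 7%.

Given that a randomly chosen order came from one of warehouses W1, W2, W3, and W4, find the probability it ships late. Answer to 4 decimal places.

Let S = {W1, W2, W3, W4}.
P(S) = 0.673 + 0.09 + 0.077 + 0.085 = 0.925.
P(L ∩ S) = 0.01·0.673 + 0.13·0.09 + 0.04·0.077 + 0.05·0.085 = 0.00673 + 0.0117 + 0.00308 + 0.00425 = 0.02576.
P(L | S) = 0.02576 / 0.925 = 0.027849…

P(L|S) ≈ 0.0278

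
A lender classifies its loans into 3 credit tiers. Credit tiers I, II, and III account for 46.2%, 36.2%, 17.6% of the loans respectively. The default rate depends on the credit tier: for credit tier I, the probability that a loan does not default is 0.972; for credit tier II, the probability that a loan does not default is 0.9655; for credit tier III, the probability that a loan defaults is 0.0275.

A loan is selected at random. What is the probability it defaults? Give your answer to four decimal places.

P(D) ≈ 0.0303

P(D|I) = 1 − 0.972 = 0.028.
P(D|II) = 1 − 0.9655 = 0.0345.
P(D) = P(D|I)·P(I) + P(D|II)·P(II) + P(D|III)·P(III)
      = 0.028·0.462 + 0.0345·0.362 + 0.0275·0.176
      = 0.012936 + 0.012489 + 0.00484 = 0.030265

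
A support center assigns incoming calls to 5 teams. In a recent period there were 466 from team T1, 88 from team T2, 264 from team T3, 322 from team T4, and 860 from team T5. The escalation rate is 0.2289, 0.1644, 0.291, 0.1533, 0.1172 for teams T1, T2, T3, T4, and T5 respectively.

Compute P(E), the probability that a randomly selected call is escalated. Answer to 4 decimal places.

Total: 466 + 88 + 264 + 322 + 860 = 2000.
P(T1) = 466/2000 = 0.233. P(T2) = 88/2000 = 0.044. P(T3) = 264/2000 = 0.132. P(T4) = 322/2000 = 0.161. P(T5) = 860/2000 = 0.43.
P(E) = P(E|T1)·P(T1) + P(E|T2)·P(T2) + P(E|T3)·P(T3) + P(E|T4)·P(T4) + P(E|T5)·P(T5)
      = 0.2289·0.233 + 0.1644·0.044 + 0.291·0.132 + 0.1533·0.161 + 0.1172·0.43
      = 0.0533337 + 0.0072336 + 0.038412 + 0.0246813 + 0.050396 = 0.1740566

P(E) ≈ 0.1741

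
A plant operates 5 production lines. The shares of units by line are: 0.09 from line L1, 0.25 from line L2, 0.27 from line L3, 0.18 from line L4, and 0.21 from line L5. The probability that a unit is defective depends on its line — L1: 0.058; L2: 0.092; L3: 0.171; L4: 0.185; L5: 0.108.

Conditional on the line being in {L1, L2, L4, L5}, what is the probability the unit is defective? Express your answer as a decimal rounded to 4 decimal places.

0.1153

Let S = {L1, L2, L4, L5}.
P(S) = 0.09 + 0.25 + 0.18 + 0.21 = 0.73.
P(D ∩ S) = 0.058·0.09 + 0.092·0.25 + 0.185·0.18 + 0.108·0.21 = 0.00522 + 0.023 + 0.0333 + 0.02268 = 0.0842.
P(D | S) = 0.0842 / 0.73 = 0.115342…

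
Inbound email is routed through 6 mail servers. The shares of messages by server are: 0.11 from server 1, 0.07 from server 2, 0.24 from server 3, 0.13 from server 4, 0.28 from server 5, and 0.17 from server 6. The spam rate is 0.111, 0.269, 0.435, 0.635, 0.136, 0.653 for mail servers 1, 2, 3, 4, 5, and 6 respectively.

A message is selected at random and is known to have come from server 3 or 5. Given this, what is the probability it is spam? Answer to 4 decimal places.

0.2740

Let J = {3, 5}.
P(J) = 0.24 + 0.28 = 0.52.
P(S ∩ J) = 0.435·0.24 + 0.136·0.28 = 0.1044 + 0.03808 = 0.14248.
P(S | J) = 0.14248 / 0.52 = 0.274000…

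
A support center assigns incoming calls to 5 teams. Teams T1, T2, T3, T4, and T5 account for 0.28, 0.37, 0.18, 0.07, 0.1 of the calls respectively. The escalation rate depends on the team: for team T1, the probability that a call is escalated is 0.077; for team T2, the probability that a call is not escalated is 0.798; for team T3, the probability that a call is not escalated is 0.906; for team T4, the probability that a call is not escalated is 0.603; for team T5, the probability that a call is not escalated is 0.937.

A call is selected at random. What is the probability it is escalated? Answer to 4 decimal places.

0.1473

P(E|T2) = 1 − 0.798 = 0.202.
P(E|T3) = 1 − 0.906 = 0.094.
P(E|T4) = 1 − 0.603 = 0.397.
P(E|T5) = 1 − 0.937 = 0.063.
P(E) = P(E|T1)·P(T1) + P(E|T2)·P(T2) + P(E|T3)·P(T3) + P(E|T4)·P(T4) + P(E|T5)·P(T5)
      = 0.077·0.28 + 0.202·0.37 + 0.094·0.18 + 0.397·0.07 + 0.063·0.1
      = 0.02156 + 0.07474 + 0.01692 + 0.02779 + 0.0063 = 0.14731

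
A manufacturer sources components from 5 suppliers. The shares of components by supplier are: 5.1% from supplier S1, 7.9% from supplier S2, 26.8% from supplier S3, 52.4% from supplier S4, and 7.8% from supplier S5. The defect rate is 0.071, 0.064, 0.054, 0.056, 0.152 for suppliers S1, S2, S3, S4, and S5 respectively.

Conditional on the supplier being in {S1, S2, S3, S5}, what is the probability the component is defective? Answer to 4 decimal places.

Let S = {S1, S2, S3, S5}.
P(S) = 0.051 + 0.079 + 0.268 + 0.078 = 0.476.
P(D ∩ S) = 0.071·0.051 + 0.064·0.079 + 0.054·0.268 + 0.152·0.078 = 0.003621 + 0.005056 + 0.014472 + 0.011856 = 0.035005.
P(D | S) = 0.035005 / 0.476 = 0.073540…

0.0735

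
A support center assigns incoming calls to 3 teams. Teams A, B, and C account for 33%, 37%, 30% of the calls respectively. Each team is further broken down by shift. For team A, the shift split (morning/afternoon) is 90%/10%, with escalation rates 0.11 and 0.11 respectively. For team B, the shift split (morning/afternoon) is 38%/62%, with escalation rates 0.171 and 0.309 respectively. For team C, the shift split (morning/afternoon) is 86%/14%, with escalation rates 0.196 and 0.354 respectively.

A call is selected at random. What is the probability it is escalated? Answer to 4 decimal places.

P(E|A) = 0.9·0.11 + 0.1·0.11 = 0.099 + 0.011 = 0.11
P(E|B) = 0.38·0.171 + 0.62·0.309 = 0.06498 + 0.19158 = 0.25656
P(E|C) = 0.86·0.196 + 0.14·0.354 = 0.16856 + 0.04956 = 0.21812
Then overall,
P(E) = 0.33·0.11 + 0.37·0.25656 + 0.3·0.21812
      = 0.0363 + 0.0949272 + 0.065436 = 0.1966632

P(E) ≈ 0.1967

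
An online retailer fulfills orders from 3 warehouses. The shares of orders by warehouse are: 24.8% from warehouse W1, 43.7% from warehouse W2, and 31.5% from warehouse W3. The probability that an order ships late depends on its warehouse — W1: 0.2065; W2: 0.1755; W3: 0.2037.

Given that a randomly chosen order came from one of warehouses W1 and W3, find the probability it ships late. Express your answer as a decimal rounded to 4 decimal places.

P(L|S) ≈ 0.2049

Let S = {W1, W3}.
P(S) = 0.248 + 0.315 = 0.563.
P(L ∩ S) = 0.2065·0.248 + 0.2037·0.315 = 0.051212 + 0.0641655 = 0.1153775.
P(L | S) = 0.1153775 / 0.563 = 0.204933…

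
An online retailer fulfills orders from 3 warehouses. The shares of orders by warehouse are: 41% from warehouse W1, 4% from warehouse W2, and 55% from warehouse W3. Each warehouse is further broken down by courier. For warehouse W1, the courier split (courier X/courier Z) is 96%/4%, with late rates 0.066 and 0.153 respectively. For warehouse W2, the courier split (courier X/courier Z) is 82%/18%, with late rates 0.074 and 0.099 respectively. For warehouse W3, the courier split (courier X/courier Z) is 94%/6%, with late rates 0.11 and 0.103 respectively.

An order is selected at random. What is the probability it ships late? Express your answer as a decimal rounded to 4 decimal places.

P(L|W1) = 0.96·0.066 + 0.04·0.153 = 0.06336 + 0.00612 = 0.06948
P(L|W2) = 0.82·0.074 + 0.18·0.099 = 0.06068 + 0.01782 = 0.0785
P(L|W3) = 0.94·0.11 + 0.06·0.103 = 0.1034 + 0.00618 = 0.10958
By total probability over the outer partition,
P(L) = 0.41·0.06948 + 0.04·0.0785 + 0.55·0.10958
      = 0.0284868 + 0.00314 + 0.060269 = 0.0918958

P(L) ≈ 0.0919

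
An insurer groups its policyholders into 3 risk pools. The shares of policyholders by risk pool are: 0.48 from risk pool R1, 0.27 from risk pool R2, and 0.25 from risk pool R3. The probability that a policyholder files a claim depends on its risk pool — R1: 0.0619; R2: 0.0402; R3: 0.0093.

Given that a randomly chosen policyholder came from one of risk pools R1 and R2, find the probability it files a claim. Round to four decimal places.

P(C|S) ≈ 0.0541

Let S = {R1, R2}.
P(S) = 0.48 + 0.27 = 0.75.
P(C ∩ S) = 0.0619·0.48 + 0.0402·0.27 = 0.029712 + 0.010854 = 0.040566.
P(C | S) = 0.040566 / 0.75 = 0.054088…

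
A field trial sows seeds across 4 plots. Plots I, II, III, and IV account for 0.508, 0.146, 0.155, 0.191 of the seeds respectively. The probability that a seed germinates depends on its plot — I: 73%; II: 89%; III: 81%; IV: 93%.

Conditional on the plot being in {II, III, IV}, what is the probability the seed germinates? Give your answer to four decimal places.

Let S = {II, III, IV}.
P(S) = 0.146 + 0.155 + 0.191 = 0.492.
P(G ∩ S) = 0.89·0.146 + 0.81·0.155 + 0.93·0.191 = 0.12994 + 0.12555 + 0.17763 = 0.43312.
P(G | S) = 0.43312 / 0.492 = 0.880325…

P(G|S) ≈ 0.8803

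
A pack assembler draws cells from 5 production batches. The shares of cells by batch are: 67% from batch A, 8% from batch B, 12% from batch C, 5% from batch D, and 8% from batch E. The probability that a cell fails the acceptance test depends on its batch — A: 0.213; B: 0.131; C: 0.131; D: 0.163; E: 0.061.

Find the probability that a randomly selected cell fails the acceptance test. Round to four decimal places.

0.1819

P(F) = P(F|A)·P(A) + P(F|B)·P(B) + P(F|C)·P(C) + P(F|D)·P(D) + P(F|E)·P(E)
      = 0.213·0.67 + 0.131·0.08 + 0.131·0.12 + 0.163·0.05 + 0.061·0.08
      = 0.14271 + 0.01048 + 0.01572 + 0.00815 + 0.00488 = 0.18194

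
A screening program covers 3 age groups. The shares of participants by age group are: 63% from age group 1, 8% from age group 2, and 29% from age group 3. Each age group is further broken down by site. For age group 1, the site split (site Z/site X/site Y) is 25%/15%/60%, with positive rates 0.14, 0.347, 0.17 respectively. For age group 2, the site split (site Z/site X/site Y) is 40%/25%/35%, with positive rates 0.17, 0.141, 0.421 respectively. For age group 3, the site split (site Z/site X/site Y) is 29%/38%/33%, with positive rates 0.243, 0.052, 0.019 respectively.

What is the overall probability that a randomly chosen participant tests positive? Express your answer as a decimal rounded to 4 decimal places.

P(T) ≈ 0.1671

P(T|1) = 0.25·0.14 + 0.15·0.347 + 0.6·0.17 = 0.035 + 0.05205 + 0.102 = 0.18905
P(T|2) = 0.4·0.17 + 0.25·0.141 + 0.35·0.421 = 0.068 + 0.03525 + 0.14735 = 0.2506
P(T|3) = 0.29·0.243 + 0.38·0.052 + 0.33·0.019 = 0.07047 + 0.01976 + 0.00627 = 0.0965
By total probability over the outer partition,
P(T) = 0.63·0.18905 + 0.08·0.2506 + 0.29·0.0965
      = 0.1191015 + 0.020048 + 0.027985 = 0.1671345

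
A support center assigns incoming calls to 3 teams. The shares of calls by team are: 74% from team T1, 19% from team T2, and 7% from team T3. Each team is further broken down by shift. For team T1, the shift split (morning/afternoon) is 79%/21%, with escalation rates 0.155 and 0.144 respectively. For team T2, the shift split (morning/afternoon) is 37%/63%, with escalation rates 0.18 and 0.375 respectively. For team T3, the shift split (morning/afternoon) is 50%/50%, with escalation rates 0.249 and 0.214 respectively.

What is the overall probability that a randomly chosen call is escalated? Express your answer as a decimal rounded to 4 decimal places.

P(E|T1) = 0.79·0.155 + 0.21·0.144 = 0.12245 + 0.03024 = 0.15269
P(E|T2) = 0.37·0.18 + 0.63·0.375 = 0.0666 + 0.23625 = 0.30285
P(E|T3) = 0.5·0.249 + 0.5·0.214 = 0.1245 + 0.107 = 0.2315
By total probability over the outer partition,
P(E) = 0.74·0.15269 + 0.19·0.30285 + 0.07·0.2315
      = 0.1129906 + 0.0575415 + 0.016205 = 0.1867371

0.1867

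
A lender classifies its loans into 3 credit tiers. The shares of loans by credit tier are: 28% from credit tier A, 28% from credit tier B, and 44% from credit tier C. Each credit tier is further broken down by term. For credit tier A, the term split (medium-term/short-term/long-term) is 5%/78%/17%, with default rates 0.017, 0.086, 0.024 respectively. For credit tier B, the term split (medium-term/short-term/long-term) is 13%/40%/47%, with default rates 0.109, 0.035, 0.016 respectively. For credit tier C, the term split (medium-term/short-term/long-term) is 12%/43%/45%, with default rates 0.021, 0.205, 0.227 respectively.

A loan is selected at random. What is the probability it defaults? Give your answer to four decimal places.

P(D) ≈ 0.1150

P(D|A) = 0.05·0.017 + 0.78·0.086 + 0.17·0.024 = 0.00085 + 0.06708 + 0.00408 = 0.07201
P(D|B) = 0.13·0.109 + 0.4·0.035 + 0.47·0.016 = 0.01417 + 0.014 + 0.00752 = 0.03569
P(D|C) = 0.12·0.021 + 0.43·0.205 + 0.45·0.227 = 0.00252 + 0.08815 + 0.10215 = 0.19282
Then overall,
P(D) = 0.28·0.07201 + 0.28·0.03569 + 0.44·0.19282
      = 0.0201628 + 0.0099932 + 0.0848408 = 0.1149968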